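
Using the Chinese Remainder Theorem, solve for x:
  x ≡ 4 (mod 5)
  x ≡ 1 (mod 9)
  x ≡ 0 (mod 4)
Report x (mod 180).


Moduli 5, 9, 4 are pairwise coprime; by CRT there is a unique solution modulo M = 5 · 9 · 4 = 180.
Solve pairwise, accumulating the modulus:
  Start with x ≡ 4 (mod 5).
  Combine with x ≡ 1 (mod 9): since gcd(5, 9) = 1, we get a unique residue mod 45.
    Write x = 4 + 5·t and substitute into x ≡ 1 (mod 9): 5·t ≡ 1 − 4 = -3 (mod 9).
    Reduce coefficients mod 9: 5·t ≡ 6 (mod 9).
    The inverse of 5 mod 9 is 2 (since 5·2 = 10 = 1·9 + 1), so t ≡ 2·6 = 12 ≡ 3 (mod 9).
    Then x = 4 + 5·3 = 19, valid modulo lcm(5, 9) = 45: x ≡ 19 (mod 45).
  Combine with x ≡ 0 (mod 4): since gcd(45, 4) = 1, we get a unique residue mod 180.
    Write x = 19 + 45·t and substitute into x ≡ 0 (mod 4): 45·t ≡ 0 − 19 = -19 (mod 4).
    Reduce coefficients mod 4: 1·t ≡ 1 (mod 4).
    So t ≡ 1 (mod 4).
    Then x = 19 + 45·1 = 64, valid modulo lcm(45, 4) = 180: x ≡ 64 (mod 180).
Verify: 64 mod 5 = 4 ✓, 64 mod 9 = 1 ✓, 64 mod 4 = 0 ✓.

x ≡ 64 (mod 180).


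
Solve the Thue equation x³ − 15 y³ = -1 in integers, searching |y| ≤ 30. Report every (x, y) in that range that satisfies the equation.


The equation is x³ - 15y³ = -1. For fixed y, x³ = 15·y³ − 1, so a solution requires the RHS to be a perfect cube.
Strategy: iterate y from -30 to 30, compute RHS = 15·y³ − 1, and check whether it is a (positive or negative) perfect cube.
Check small values of y:
  y = 0: RHS = -1 = (-1)³ ⇒ x = -1 works.
  y = 1: RHS = 14 is not a perfect cube.
  y = -1: RHS = -16 is not a perfect cube.
  y = 2: RHS = 119 is not a perfect cube.
  y = -2: RHS = -121 is not a perfect cube.
  y = 3: RHS = 404 is not a perfect cube.
  y = -3: RHS = -406 is not a perfect cube.
Continuing the search up to |y| = 30 finds no further solutions beyond those listed.
Collected solutions: (-1, 0).

Solutions (with |y| ≤ 30): (-1, 0).


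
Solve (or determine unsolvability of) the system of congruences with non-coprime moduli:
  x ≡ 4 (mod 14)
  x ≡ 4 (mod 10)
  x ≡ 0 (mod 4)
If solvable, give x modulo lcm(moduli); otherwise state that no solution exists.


Moduli 14, 10, 4 are not pairwise coprime, so CRT works modulo lcm(m_i) when all pairwise compatibility conditions hold.
Pairwise compatibility: gcd(m_i, m_j) must divide a_i - a_j for every pair.
Merge one congruence at a time:
  Start: x ≡ 4 (mod 14).
  Combine with x ≡ 4 (mod 10): gcd(14, 10) = 2; 4 - 4 = 0, which IS divisible by 2, so compatible.
    Write x = 4 + 14·t and substitute into x ≡ 4 (mod 10): 14·t ≡ 4 − 4 = 0 (mod 10).
    Divide the congruence (and modulus) by g = 2: 7·t ≡ 0 (mod 5).
    Reduce coefficients mod 5: 2·t ≡ 0 (mod 5).
    The inverse of 2 mod 5 is 3 (since 2·3 = 6 = 1·5 + 1), so t ≡ 3·0 = 0 ≡ 0 (mod 5).
    Then x = 4 + 14·0 = 4, valid modulo lcm(14, 10) = 70: x ≡ 4 (mod 70).
  Combine with x ≡ 0 (mod 4): gcd(70, 4) = 2; 0 - 4 = -4, which IS divisible by 2, so compatible.
    Write x = 4 + 70·t and substitute into x ≡ 0 (mod 4): 70·t ≡ 0 − 4 = -4 (mod 4).
    Divide the congruence (and modulus) by g = 2: 35·t ≡ -2 (mod 2).
    Reduce coefficients mod 2: 1·t ≡ 0 (mod 2).
    So t ≡ 0 (mod 2).
    Then x = 4 + 70·0 = 4, valid modulo lcm(70, 4) = 140: x ≡ 4 (mod 140).
Verify: 4 mod 14 = 4, 4 mod 10 = 4, 4 mod 4 = 0.

x ≡ 4 (mod 140).


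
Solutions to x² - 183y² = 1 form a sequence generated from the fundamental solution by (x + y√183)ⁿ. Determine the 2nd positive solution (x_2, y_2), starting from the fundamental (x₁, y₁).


Step 1: Find the fundamental solution (x₁, y₁) of x² - 183y² = 1.
  Expand √183 as a continued fraction. a₀ = ⌊√183⌋ = 13; iterate m_{k+1} = d_k·a_k − m_k, d_{k+1} = (183 − m_{k+1}²)/d_k, a_{k+1} = ⌊(a₀ + m_{k+1})/d_{k+1}⌋ (starting m₀ = 0, d₀ = 1), with convergents p_k = a_k·p_{k-1} + p_{k-2}, q_k = a_k·q_{k-1} + q_{k-2} (p₋₁ = 1, q₋₁ = 0):
  k = 0: a₀ = 13; p₀/q₀ = 13/1; p₀² − 183·q₀² = 169 − 183 = -14.
  k = 1: m = 13, d = 14, a = ⌊(13 + 13)/14⌋ = 1; p/q = (1·13 + 1)/(1·1 + 0) = 14/1; p² − 183·q² = 196 − 183 = 13.
  k = 2: m = 1, d = 13, a = ⌊(13 + 1)/13⌋ = 1; p/q = (1·14 + 13)/(1·1 + 1) = 27/2; p² − 183·q² = 729 − 732 = -3.
  k = 3: m = 12, d = 3, a = ⌊(13 + 12)/3⌋ = 8; p/q = (8·27 + 14)/(8·2 + 1) = 230/17; p² − 183·q² = 52900 − 52887 = 13.
  k = 4: m = 12, d = 13, a = ⌊(13 + 12)/13⌋ = 1; p/q = (1·230 + 27)/(1·17 + 2) = 257/19; p² − 183·q² = 66049 − 66063 = -14.
  k = 5: m = 1, d = 14, a = ⌊(13 + 1)/14⌋ = 1; p/q = (1·257 + 230)/(1·19 + 17) = 487/36; p² − 183·q² = 237169 − 237168 = 1.
  The first convergent with p² − 183·q² = 1 gives the fundamental solution (x₁, y₁) = (487, 36).
Step 2: Apply the recurrence (x_{n+1}, y_{n+1}) = (x₁x_n + 183y₁y_n, x₁y_n + y₁x_n) repeatedly.
  From (x_1, y_1) = (487, 36): x_2 = 487·487 + 183·36·36 = 474337; y_2 = 487·36 + 36·487 = 35064.
Step 3: Verify x_2² - 183·y_2² = 224995589569 - 224995589568 = 1 (should be 1). ✓

(x_1, y_1) = (487, 36); (x_2, y_2) = (474337, 35064).


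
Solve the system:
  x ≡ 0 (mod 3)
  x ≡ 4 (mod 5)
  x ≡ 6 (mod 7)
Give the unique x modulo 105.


Moduli 3, 5, 7 are pairwise coprime; by CRT there is a unique solution modulo M = 3 · 5 · 7 = 105.
Solve pairwise, accumulating the modulus:
  Start with x ≡ 0 (mod 3).
  Combine with x ≡ 4 (mod 5): since gcd(3, 5) = 1, we get a unique residue mod 15.
    Write x = 0 + 3·t and substitute into x ≡ 4 (mod 5): 3·t ≡ 4 − 0 = 4 (mod 5).
    The inverse of 3 mod 5 is 2 (since 3·2 = 6 = 1·5 + 1), so t ≡ 2·4 = 8 ≡ 3 (mod 5).
    Then x = 0 + 3·3 = 9, valid modulo lcm(3, 5) = 15: x ≡ 9 (mod 15).
  Combine with x ≡ 6 (mod 7): since gcd(15, 7) = 1, we get a unique residue mod 105.
    Write x = 9 + 15·t and substitute into x ≡ 6 (mod 7): 15·t ≡ 6 − 9 = -3 (mod 7).
    Reduce coefficients mod 7: 1·t ≡ 4 (mod 7).
    So t ≡ 4 (mod 7).
    Then x = 9 + 15·4 = 69, valid modulo lcm(15, 7) = 105: x ≡ 69 (mod 105).
Verify: 69 mod 3 = 0 ✓, 69 mod 5 = 4 ✓, 69 mod 7 = 6 ✓.

x ≡ 69 (mod 105).


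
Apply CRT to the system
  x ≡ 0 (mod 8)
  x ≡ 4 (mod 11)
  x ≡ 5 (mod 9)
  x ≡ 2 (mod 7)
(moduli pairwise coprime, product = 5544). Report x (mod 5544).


Product of moduli M = 8 · 11 · 9 · 7 = 5544.
Merge one congruence at a time:
  Start: x ≡ 0 (mod 8).
  Combine with x ≡ 4 (mod 11); new modulus lcm = 88.
    Write x = 0 + 8·t and substitute into x ≡ 4 (mod 11): 8·t ≡ 4 − 0 = 4 (mod 11).
    The inverse of 8 mod 11 is 7 (since 8·7 = 56 = 5·11 + 1), so t ≡ 7·4 = 28 ≡ 6 (mod 11).
    Then x = 0 + 8·6 = 48, valid modulo lcm(8, 11) = 88: x ≡ 48 (mod 88).
  Combine with x ≡ 5 (mod 9); new modulus lcm = 792.
    Write x = 48 + 88·t and substitute into x ≡ 5 (mod 9): 88·t ≡ 5 − 48 = -43 (mod 9).
    Reduce coefficients mod 9: 7·t ≡ 2 (mod 9).
    The inverse of 7 mod 9 is 4 (since 7·4 = 28 = 3·9 + 1), so t ≡ 4·2 = 8 ≡ 8 (mod 9).
    Then x = 48 + 88·8 = 752, valid modulo lcm(88, 9) = 792: x ≡ 752 (mod 792).
  Combine with x ≡ 2 (mod 7); new modulus lcm = 5544.
    Write x = 752 + 792·t and substitute into x ≡ 2 (mod 7): 792·t ≡ 2 − 752 = -750 (mod 7).
    Reduce coefficients mod 7: 1·t ≡ 6 (mod 7).
    So t ≡ 6 (mod 7).
    Then x = 752 + 792·6 = 5504, valid modulo lcm(792, 7) = 5544: x ≡ 5504 (mod 5544).
Verify against each original: 5504 mod 8 = 0, 5504 mod 11 = 4, 5504 mod 9 = 5, 5504 mod 7 = 2.

x ≡ 5504 (mod 5544).


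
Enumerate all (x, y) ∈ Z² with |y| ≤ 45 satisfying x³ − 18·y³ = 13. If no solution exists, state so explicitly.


The equation is x³ - 18y³ = 13. For fixed y, x³ = 18·y³ + 13, so a solution requires the RHS to be a perfect cube.
Strategy: iterate y from -45 to 45, compute RHS = 18·y³ + 13, and check whether it is a (positive or negative) perfect cube.
Check small values of y:
  y = 0: RHS = 13 is not a perfect cube.
  y = 1: RHS = 31 is not a perfect cube.
  y = -1: RHS = -5 is not a perfect cube.
  y = 2: RHS = 157 is not a perfect cube.
  y = -2: RHS = -131 is not a perfect cube.
  y = 3: RHS = 499 is not a perfect cube.
  y = -3: RHS = -473 is not a perfect cube.
Continuing the search up to |y| = 45 finds no solutions either.
No (x, y) in the scanned range satisfies the equation.

No integer solutions with |y| ≤ 45.


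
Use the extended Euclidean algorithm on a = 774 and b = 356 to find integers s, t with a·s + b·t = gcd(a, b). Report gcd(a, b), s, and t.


Euclidean algorithm on (774, 356) — divide until remainder is 0:
  774 = 2 · 356 + 62
  356 = 5 · 62 + 46
  62 = 1 · 46 + 16
  46 = 2 · 16 + 14
  16 = 1 · 14 + 2
  14 = 7 · 2 + 0
gcd(774, 356) = 2.
Track Bezout coefficients alongside the remainders: start with r₀ = 774 = a·1 + b·0 (s = 1, t = 0) and r₁ = 356 = a·0 + b·1 (s = 0, t = 1); each new remainder r_{k+1} = r_{k-1} − q_k·r_k inherits s_{k+1} = s_{k-1} − q_k·s_k, t_{k+1} = t_{k-1} − q_k·t_k, so r_k = a·s_k + b·t_k at every step:
  q = 2: r = 62, s = 1 − 2·0 = 1, t = 0 − 2·1 = -2  (check: 774·1 + 356·(-2) = 62)
  q = 5: r = 46, s = 0 − 5·1 = -5, t = 1 − 5·(-2) = 11  (check: 774·(-5) + 356·11 = 46)
  q = 1: r = 16, s = 1 − 1·(-5) = 6, t = -2 − 1·11 = -13  (check: 774·6 + 356·(-13) = 16)
  q = 2: r = 14, s = -5 − 2·6 = -17, t = 11 − 2·(-13) = 37  (check: 774·(-17) + 356·37 = 14)
  q = 1: r = 2, s = 6 − 1·(-17) = 23, t = -13 − 1·37 = -50  (check: 774·23 + 356·(-50) = 2)
The row with r = 2 (the gcd) gives the Bezout coefficients s = 23, t = -50.
Result: 774 · (23) + 356 · (-50) = 2.

gcd(774, 356) = 2; s = 23, t = -50 (check: 774·23 + 356·(-50) = 2).


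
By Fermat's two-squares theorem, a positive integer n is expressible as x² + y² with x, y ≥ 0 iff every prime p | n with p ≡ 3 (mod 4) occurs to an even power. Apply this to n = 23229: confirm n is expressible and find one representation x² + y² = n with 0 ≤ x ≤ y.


Step 1: Factor n = 23229 = 3^2 · 29 · 89.
Step 2: Check the mod-4 condition on each prime factor: 3 ≡ 3 (mod 4), exponent 2 (must be even); 29 ≡ 1 (mod 4), exponent 1; 89 ≡ 1 (mod 4), exponent 1.
All primes ≡ 3 (mod 4) appear to even exponent (or don't appear), so by the two-squares theorem n IS expressible as a sum of two squares.
Step 3: Build a representation. Group n = k² · m with k = 3 and m = 29 · 89 = 2581 (a product of primes ≡ 1 (mod 4)); a representation of m scales to one of n via (k·x)² + (k·y)² = k²(x² + y²). Each prime p ≡ 1 (mod 4) is itself a sum of two squares; find a² by testing p − a² for a perfect square:
  29: 29 − 1² = 28, 29 − 2² = 25 = 5² ⇒ 29 = 2² + 5².
  89: 89 − 1² = 88, 89 − 2² = 85, 89 − 3² = 80, 89 − 4² = 73, 89 − 5² = 64 = 8² ⇒ 89 = 5² + 8².
  Combine using the Brahmagupta–Fibonacci identity (a² + b²)(c² + d²) = (ac − bd)² + (ad + bc)² = (ac + bd)² + (ad − bc)²:
  29 · 89 = 2581: from (2² + 5²)(5² + 8²), take (2·5 − 5·8, 2·8 + 5·5) = (10 − 40, 16 + 25) = (-30, 41); dropping signs (only squares matter) gives (30, 41); check 30² + 41² = 900 + 1681 = 2581 ✓.
  Scale by k = 3: (3·30, 3·41) = (90, 123).
Step 4: Order so x ≤ y and verify: 90² + 123² = 8100 + 15129 = 23229 = n. ✓

n = 23229 = 90² + 123² (one valid representation with x ≤ y).


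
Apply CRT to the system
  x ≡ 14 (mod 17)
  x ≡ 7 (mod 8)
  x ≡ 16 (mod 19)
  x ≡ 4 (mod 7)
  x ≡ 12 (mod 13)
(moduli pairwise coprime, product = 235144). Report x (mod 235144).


Product of moduli M = 17 · 8 · 19 · 7 · 13 = 235144.
Merge one congruence at a time:
  Start: x ≡ 14 (mod 17).
  Combine with x ≡ 7 (mod 8); new modulus lcm = 136.
    Write x = 14 + 17·t and substitute into x ≡ 7 (mod 8): 17·t ≡ 7 − 14 = -7 (mod 8).
    Reduce coefficients mod 8: 1·t ≡ 1 (mod 8).
    So t ≡ 1 (mod 8).
    Then x = 14 + 17·1 = 31, valid modulo lcm(17, 8) = 136: x ≡ 31 (mod 136).
  Combine with x ≡ 16 (mod 19); new modulus lcm = 2584.
    Write x = 31 + 136·t and substitute into x ≡ 16 (mod 19): 136·t ≡ 16 − 31 = -15 (mod 19).
    Reduce coefficients mod 19: 3·t ≡ 4 (mod 19).
    The inverse of 3 mod 19 is 13 (since 3·13 = 39 = 2·19 + 1), so t ≡ 13·4 = 52 ≡ 14 (mod 19).
    Then x = 31 + 136·14 = 1935, valid modulo lcm(136, 19) = 2584: x ≡ 1935 (mod 2584).
  Combine with x ≡ 4 (mod 7); new modulus lcm = 18088.
    Write x = 1935 + 2584·t and substitute into x ≡ 4 (mod 7): 2584·t ≡ 4 − 1935 = -1931 (mod 7).
    Reduce coefficients mod 7: 1·t ≡ 1 (mod 7).
    So t ≡ 1 (mod 7).
    Then x = 1935 + 2584·1 = 4519, valid modulo lcm(2584, 7) = 18088: x ≡ 4519 (mod 18088).
  Combine with x ≡ 12 (mod 13); new modulus lcm = 235144.
    Write x = 4519 + 18088·t and substitute into x ≡ 12 (mod 13): 18088·t ≡ 12 − 4519 = -4507 (mod 13).
    Reduce coefficients mod 13: 5·t ≡ 4 (mod 13).
    The inverse of 5 mod 13 is 8 (since 5·8 = 40 = 3·13 + 1), so t ≡ 8·4 = 32 ≡ 6 (mod 13).
    Then x = 4519 + 18088·6 = 113047, valid modulo lcm(18088, 13) = 235144: x ≡ 113047 (mod 235144).
Verify against each original: 113047 mod 17 = 14, 113047 mod 8 = 7, 113047 mod 19 = 16, 113047 mod 7 = 4, 113047 mod 13 = 12.

x ≡ 113047 (mod 235144).


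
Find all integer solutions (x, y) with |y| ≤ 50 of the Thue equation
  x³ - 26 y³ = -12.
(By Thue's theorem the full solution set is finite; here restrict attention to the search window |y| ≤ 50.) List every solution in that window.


The equation is x³ - 26y³ = -12. For fixed y, x³ = 26·y³ − 12, so a solution requires the RHS to be a perfect cube.
Strategy: iterate y from -50 to 50, compute RHS = 26·y³ − 12, and check whether it is a (positive or negative) perfect cube.
Check small values of y:
  y = 0: RHS = -12 is not a perfect cube.
  y = 1: RHS = 14 is not a perfect cube.
  y = -1: RHS = -38 is not a perfect cube.
  y = 2: RHS = 196 is not a perfect cube.
  y = -2: RHS = -220 is not a perfect cube.
  y = 3: RHS = 690 is not a perfect cube.
  y = -3: RHS = -714 is not a perfect cube.
Continuing the search up to |y| = 50 finds no solutions either.
No (x, y) in the scanned range satisfies the equation.

No integer solutions with |y| ≤ 50.


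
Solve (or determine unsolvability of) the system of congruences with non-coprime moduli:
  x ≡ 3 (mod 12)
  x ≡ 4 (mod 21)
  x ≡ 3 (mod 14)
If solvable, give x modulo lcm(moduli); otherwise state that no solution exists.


Moduli 12, 21, 14 are not pairwise coprime, so CRT works modulo lcm(m_i) when all pairwise compatibility conditions hold.
Pairwise compatibility: gcd(m_i, m_j) must divide a_i - a_j for every pair.
Merge one congruence at a time:
  Start: x ≡ 3 (mod 12).
  Combine with x ≡ 4 (mod 21): gcd(12, 21) = 3, and 4 - 3 = 1 is NOT divisible by 3.
    ⇒ system is inconsistent (no integer solution).

No solution (the system is inconsistent).


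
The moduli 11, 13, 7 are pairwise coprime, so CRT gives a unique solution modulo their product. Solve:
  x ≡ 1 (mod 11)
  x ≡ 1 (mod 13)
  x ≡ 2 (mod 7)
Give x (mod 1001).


Moduli 11, 13, 7 are pairwise coprime; by CRT there is a unique solution modulo M = 11 · 13 · 7 = 1001.
Solve pairwise, accumulating the modulus:
  Start with x ≡ 1 (mod 11).
  Combine with x ≡ 1 (mod 13): since gcd(11, 13) = 1, we get a unique residue mod 143.
    Write x = 1 + 11·t and substitute into x ≡ 1 (mod 13): 11·t ≡ 1 − 1 = 0 (mod 13).
    The inverse of 11 mod 13 is 6 (since 11·6 = 66 = 5·13 + 1), so t ≡ 6·0 = 0 ≡ 0 (mod 13).
    Then x = 1 + 11·0 = 1, valid modulo lcm(11, 13) = 143: x ≡ 1 (mod 143).
  Combine with x ≡ 2 (mod 7): since gcd(143, 7) = 1, we get a unique residue mod 1001.
    Write x = 1 + 143·t and substitute into x ≡ 2 (mod 7): 143·t ≡ 2 − 1 = 1 (mod 7).
    Reduce coefficients mod 7: 3·t ≡ 1 (mod 7).
    The inverse of 3 mod 7 is 5 (since 3·5 = 15 = 2·7 + 1), so t ≡ 5·1 = 5 ≡ 5 (mod 7).
    Then x = 1 + 143·5 = 716, valid modulo lcm(143, 7) = 1001: x ≡ 716 (mod 1001).
Verify: 716 mod 11 = 1 ✓, 716 mod 13 = 1 ✓, 716 mod 7 = 2 ✓.

x ≡ 716 (mod 1001).


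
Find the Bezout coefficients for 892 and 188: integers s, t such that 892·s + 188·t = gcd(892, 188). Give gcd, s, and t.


Euclidean algorithm on (892, 188) — divide until remainder is 0:
  892 = 4 · 188 + 140
  188 = 1 · 140 + 48
  140 = 2 · 48 + 44
  48 = 1 · 44 + 4
  44 = 11 · 4 + 0
gcd(892, 188) = 4.
Track Bezout coefficients alongside the remainders: start with r₀ = 892 = a·1 + b·0 (s = 1, t = 0) and r₁ = 188 = a·0 + b·1 (s = 0, t = 1); each new remainder r_{k+1} = r_{k-1} − q_k·r_k inherits s_{k+1} = s_{k-1} − q_k·s_k, t_{k+1} = t_{k-1} − q_k·t_k, so r_k = a·s_k + b·t_k at every step:
  q = 4: r = 140, s = 1 − 4·0 = 1, t = 0 − 4·1 = -4  (check: 892·1 + 188·(-4) = 140)
  q = 1: r = 48, s = 0 − 1·1 = -1, t = 1 − 1·(-4) = 5  (check: 892·(-1) + 188·5 = 48)
  q = 2: r = 44, s = 1 − 2·(-1) = 3, t = -4 − 2·5 = -14  (check: 892·3 + 188·(-14) = 44)
  q = 1: r = 4, s = -1 − 1·3 = -4, t = 5 − 1·(-14) = 19  (check: 892·(-4) + 188·19 = 4)
The row with r = 4 (the gcd) gives the Bezout coefficients s = -4, t = 19.
Result: 892 · (-4) + 188 · (19) = 4.

gcd(892, 188) = 4; s = -4, t = 19 (check: 892·(-4) + 188·19 = 4).


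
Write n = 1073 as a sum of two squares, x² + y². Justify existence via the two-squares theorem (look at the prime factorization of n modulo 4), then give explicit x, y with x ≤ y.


Step 1: Factor n = 1073 = 29 · 37.
Step 2: Check the mod-4 condition on each prime factor: 29 ≡ 1 (mod 4), exponent 1; 37 ≡ 1 (mod 4), exponent 1.
All primes ≡ 3 (mod 4) appear to even exponent (or don't appear), so by the two-squares theorem n IS expressible as a sum of two squares.
Step 3: Build a representation. Here n = 29 · 37 is a product of primes ≡ 1 (mod 4). Each prime p ≡ 1 (mod 4) is itself a sum of two squares; find a² by testing p − a² for a perfect square:
  29: 29 − 1² = 28, 29 − 2² = 25 = 5² ⇒ 29 = 2² + 5².
  37: 37 − 1² = 36 = 6² ⇒ 37 = 1² + 6².
  Combine using the Brahmagupta–Fibonacci identity (a² + b²)(c² + d²) = (ac − bd)² + (ad + bc)² = (ac + bd)² + (ad − bc)²:
  29 · 37 = 1073: from (2² + 5²)(1² + 6²), take (2·1 − 5·6, 2·6 + 5·1) = (2 − 30, 12 + 5) = (-28, 17); dropping signs (only squares matter) gives (28, 17); check 28² + 17² = 784 + 289 = 1073 ✓.
Step 4: Order so x ≤ y and verify: 17² + 28² = 289 + 784 = 1073 = n. ✓

n = 1073 = 17² + 28² (one valid representation with x ≤ y).


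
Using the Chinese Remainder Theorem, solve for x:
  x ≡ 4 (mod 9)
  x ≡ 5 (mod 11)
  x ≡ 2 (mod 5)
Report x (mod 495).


Moduli 9, 11, 5 are pairwise coprime; by CRT there is a unique solution modulo M = 9 · 11 · 5 = 495.
Solve pairwise, accumulating the modulus:
  Start with x ≡ 4 (mod 9).
  Combine with x ≡ 5 (mod 11): since gcd(9, 11) = 1, we get a unique residue mod 99.
    Write x = 4 + 9·t and substitute into x ≡ 5 (mod 11): 9·t ≡ 5 − 4 = 1 (mod 11).
    The inverse of 9 mod 11 is 5 (since 9·5 = 45 = 4·11 + 1), so t ≡ 5·1 = 5 ≡ 5 (mod 11).
    Then x = 4 + 9·5 = 49, valid modulo lcm(9, 11) = 99: x ≡ 49 (mod 99).
  Combine with x ≡ 2 (mod 5): since gcd(99, 5) = 1, we get a unique residue mod 495.
    Write x = 49 + 99·t and substitute into x ≡ 2 (mod 5): 99·t ≡ 2 − 49 = -47 (mod 5).
    Reduce coefficients mod 5: 4·t ≡ 3 (mod 5).
    The inverse of 4 mod 5 is 4 (since 4·4 = 16 = 3·5 + 1), so t ≡ 4·3 = 12 ≡ 2 (mod 5).
    Then x = 49 + 99·2 = 247, valid modulo lcm(99, 5) = 495: x ≡ 247 (mod 495).
Verify: 247 mod 9 = 4 ✓, 247 mod 11 = 5 ✓, 247 mod 5 = 2 ✓.

x ≡ 247 (mod 495).


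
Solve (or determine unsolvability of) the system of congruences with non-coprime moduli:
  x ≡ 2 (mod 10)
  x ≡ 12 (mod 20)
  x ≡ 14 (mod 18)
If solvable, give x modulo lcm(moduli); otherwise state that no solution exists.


Moduli 10, 20, 18 are not pairwise coprime, so CRT works modulo lcm(m_i) when all pairwise compatibility conditions hold.
Pairwise compatibility: gcd(m_i, m_j) must divide a_i - a_j for every pair.
Merge one congruence at a time:
  Start: x ≡ 2 (mod 10).
  Combine with x ≡ 12 (mod 20): gcd(10, 20) = 10; 12 - 2 = 10, which IS divisible by 10, so compatible.
    Write x = 2 + 10·t and substitute into x ≡ 12 (mod 20): 10·t ≡ 12 − 2 = 10 (mod 20).
    Divide the congruence (and modulus) by g = 10: 1·t ≡ 1 (mod 2).
    So t ≡ 1 (mod 2).
    Then x = 2 + 10·1 = 12, valid modulo lcm(10, 20) = 20: x ≡ 12 (mod 20).
  Combine with x ≡ 14 (mod 18): gcd(20, 18) = 2; 14 - 12 = 2, which IS divisible by 2, so compatible.
    Write x = 12 + 20·t and substitute into x ≡ 14 (mod 18): 20·t ≡ 14 − 12 = 2 (mod 18).
    Divide the congruence (and modulus) by g = 2: 10·t ≡ 1 (mod 9).
    Reduce coefficients mod 9: 1·t ≡ 1 (mod 9).
    So t ≡ 1 (mod 9).
    Then x = 12 + 20·1 = 32, valid modulo lcm(20, 18) = 180: x ≡ 32 (mod 180).
Verify: 32 mod 10 = 2, 32 mod 20 = 12, 32 mod 18 = 14.

x ≡ 32 (mod 180).


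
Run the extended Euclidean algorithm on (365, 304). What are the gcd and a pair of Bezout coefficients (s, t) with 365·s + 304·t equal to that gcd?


Euclidean algorithm on (365, 304) — divide until remainder is 0:
  365 = 1 · 304 + 61
  304 = 4 · 61 + 60
  61 = 1 · 60 + 1
  60 = 60 · 1 + 0
gcd(365, 304) = 1.
Track Bezout coefficients alongside the remainders: start with r₀ = 365 = a·1 + b·0 (s = 1, t = 0) and r₁ = 304 = a·0 + b·1 (s = 0, t = 1); each new remainder r_{k+1} = r_{k-1} − q_k·r_k inherits s_{k+1} = s_{k-1} − q_k·s_k, t_{k+1} = t_{k-1} − q_k·t_k, so r_k = a·s_k + b·t_k at every step:
  q = 1: r = 61, s = 1 − 1·0 = 1, t = 0 − 1·1 = -1  (check: 365·1 + 304·(-1) = 61)
  q = 4: r = 60, s = 0 − 4·1 = -4, t = 1 − 4·(-1) = 5  (check: 365·(-4) + 304·5 = 60)
  q = 1: r = 1, s = 1 − 1·(-4) = 5, t = -1 − 1·5 = -6  (check: 365·5 + 304·(-6) = 1)
The row with r = 1 (the gcd) gives the Bezout coefficients s = 5, t = -6.
Result: 365 · (5) + 304 · (-6) = 1.

gcd(365, 304) = 1; s = 5, t = -6 (check: 365·5 + 304·(-6) = 1).


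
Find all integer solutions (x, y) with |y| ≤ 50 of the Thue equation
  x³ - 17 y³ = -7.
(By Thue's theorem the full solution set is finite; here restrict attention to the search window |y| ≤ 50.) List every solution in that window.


The equation is x³ - 17y³ = -7. For fixed y, x³ = 17·y³ − 7, so a solution requires the RHS to be a perfect cube.
Strategy: iterate y from -50 to 50, compute RHS = 17·y³ − 7, and check whether it is a (positive or negative) perfect cube.
Check small values of y:
  y = 0: RHS = -7 is not a perfect cube.
  y = 1: RHS = 10 is not a perfect cube.
  y = -1: RHS = -24 is not a perfect cube.
  y = 2: RHS = 129 is not a perfect cube.
  y = -2: RHS = -143 is not a perfect cube.
  y = 3: RHS = 452 is not a perfect cube.
  y = -3: RHS = -466 is not a perfect cube.
Continuing the search up to |y| = 50 finds no solutions either.
No (x, y) in the scanned range satisfies the equation.

No integer solutions with |y| ≤ 50.


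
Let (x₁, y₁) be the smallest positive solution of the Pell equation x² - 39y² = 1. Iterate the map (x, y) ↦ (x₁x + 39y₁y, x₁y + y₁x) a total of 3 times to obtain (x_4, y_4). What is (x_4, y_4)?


Step 1: Find the fundamental solution (x₁, y₁) of x² - 39y² = 1.
  Expand √39 as a continued fraction. a₀ = ⌊√39⌋ = 6; iterate m_{k+1} = d_k·a_k − m_k, d_{k+1} = (39 − m_{k+1}²)/d_k, a_{k+1} = ⌊(a₀ + m_{k+1})/d_{k+1}⌋ (starting m₀ = 0, d₀ = 1), with convergents p_k = a_k·p_{k-1} + p_{k-2}, q_k = a_k·q_{k-1} + q_{k-2} (p₋₁ = 1, q₋₁ = 0):
  k = 0: a₀ = 6; p₀/q₀ = 6/1; p₀² − 39·q₀² = 36 − 39 = -3.
  k = 1: m = 6, d = 3, a = ⌊(6 + 6)/3⌋ = 4; p/q = (4·6 + 1)/(4·1 + 0) = 25/4; p² − 39·q² = 625 − 624 = 1.
  The first convergent with p² − 39·q² = 1 gives the fundamental solution (x₁, y₁) = (25, 4).
Step 2: Apply the recurrence (x_{n+1}, y_{n+1}) = (x₁x_n + 39y₁y_n, x₁y_n + y₁x_n) repeatedly.
  From (x_1, y_1) = (25, 4): x_2 = 25·25 + 39·4·4 = 1249; y_2 = 25·4 + 4·25 = 200.
  From (x_2, y_2) = (1249, 200): x_3 = 25·1249 + 39·4·200 = 62425; y_3 = 25·200 + 4·1249 = 9996.
  From (x_3, y_3) = (62425, 9996): x_4 = 25·62425 + 39·4·9996 = 3120001; y_4 = 25·9996 + 4·62425 = 499600.
Step 3: Verify x_4² - 39·y_4² = 9734406240001 - 9734406240000 = 1 (should be 1). ✓

(x_1, y_1) = (25, 4); (x_4, y_4) = (3120001, 499600).


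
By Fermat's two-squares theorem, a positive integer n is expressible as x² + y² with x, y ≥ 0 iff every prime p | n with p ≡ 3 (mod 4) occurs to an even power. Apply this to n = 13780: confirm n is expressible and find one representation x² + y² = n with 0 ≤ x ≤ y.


Step 1: Factor n = 13780 = 2^2 · 5 · 13 · 53.
Step 2: Check the mod-4 condition on each prime factor: 2 = 2 (special); 5 ≡ 1 (mod 4), exponent 1; 13 ≡ 1 (mod 4), exponent 1; 53 ≡ 1 (mod 4), exponent 1.
All primes ≡ 3 (mod 4) appear to even exponent (or don't appear), so by the two-squares theorem n IS expressible as a sum of two squares.
Step 3: Build a representation. Group n = k² · m with k = 2 and m = 5 · 13 · 53 = 3445 (a product of primes ≡ 1 (mod 4)); a representation of m scales to one of n via (k·x)² + (k·y)² = k²(x² + y²). Each prime p ≡ 1 (mod 4) is itself a sum of two squares; find a² by testing p − a² for a perfect square:
  5: 5 − 1² = 4 = 2² ⇒ 5 = 1² + 2².
  13: 13 − 1² = 12, 13 − 2² = 9 = 3² ⇒ 13 = 2² + 3².
  53: 53 − 1² = 52, 53 − 2² = 49 = 7² ⇒ 53 = 2² + 7².
  Combine using the Brahmagupta–Fibonacci identity (a² + b²)(c² + d²) = (ac − bd)² + (ad + bc)² = (ac + bd)² + (ad − bc)²:
  5 · 13 = 65: from (1² + 2²)(2² + 3²), take (1·2 − 2·3, 1·3 + 2·2) = (2 − 6, 3 + 4) = (-4, 7); dropping signs (only squares matter) gives (4, 7); check 4² + 7² = 16 + 49 = 65 ✓.
  65 · 53 = 3445: from (4² + 7²)(2² + 7²), take (4·2 − 7·7, 4·7 + 7·2) = (8 − 49, 28 + 14) = (-41, 42); dropping signs (only squares matter) gives (41, 42); check 41² + 42² = 1681 + 1764 = 3445 ✓.
  Scale by k = 2: (2·41, 2·42) = (82, 84).
Step 4: Order so x ≤ y and verify: 82² + 84² = 6724 + 7056 = 13780 = n. ✓

n = 13780 = 82² + 84² (one valid representation with x ≤ y).


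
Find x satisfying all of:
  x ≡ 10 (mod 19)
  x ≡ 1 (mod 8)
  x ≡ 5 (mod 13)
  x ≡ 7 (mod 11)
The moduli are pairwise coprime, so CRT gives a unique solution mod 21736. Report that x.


Product of moduli M = 19 · 8 · 13 · 11 = 21736.
Merge one congruence at a time:
  Start: x ≡ 10 (mod 19).
  Combine with x ≡ 1 (mod 8); new modulus lcm = 152.
    Write x = 10 + 19·t and substitute into x ≡ 1 (mod 8): 19·t ≡ 1 − 10 = -9 (mod 8).
    Reduce coefficients mod 8: 3·t ≡ 7 (mod 8).
    The inverse of 3 mod 8 is 3 (since 3·3 = 9 = 1·8 + 1), so t ≡ 3·7 = 21 ≡ 5 (mod 8).
    Then x = 10 + 19·5 = 105, valid modulo lcm(19, 8) = 152: x ≡ 105 (mod 152).
  Combine with x ≡ 5 (mod 13); new modulus lcm = 1976.
    Write x = 105 + 152·t and substitute into x ≡ 5 (mod 13): 152·t ≡ 5 − 105 = -100 (mod 13).
    Reduce coefficients mod 13: 9·t ≡ 4 (mod 13).
    The inverse of 9 mod 13 is 3 (since 9·3 = 27 = 2·13 + 1), so t ≡ 3·4 = 12 ≡ 12 (mod 13).
    Then x = 105 + 152·12 = 1929, valid modulo lcm(152, 13) = 1976: x ≡ 1929 (mod 1976).
  Combine with x ≡ 7 (mod 11); new modulus lcm = 21736.
    Write x = 1929 + 1976·t and substitute into x ≡ 7 (mod 11): 1976·t ≡ 7 − 1929 = -1922 (mod 11).
    Reduce coefficients mod 11: 7·t ≡ 3 (mod 11).
    The inverse of 7 mod 11 is 8 (since 7·8 = 56 = 5·11 + 1), so t ≡ 8·3 = 24 ≡ 2 (mod 11).
    Then x = 1929 + 1976·2 = 5881, valid modulo lcm(1976, 11) = 21736: x ≡ 5881 (mod 21736).
Verify against each original: 5881 mod 19 = 10, 5881 mod 8 = 1, 5881 mod 13 = 5, 5881 mod 11 = 7.

x ≡ 5881 (mod 21736).


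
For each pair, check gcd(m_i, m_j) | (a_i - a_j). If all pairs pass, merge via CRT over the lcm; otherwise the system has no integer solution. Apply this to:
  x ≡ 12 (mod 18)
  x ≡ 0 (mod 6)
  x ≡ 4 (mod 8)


Moduli 18, 6, 8 are not pairwise coprime, so CRT works modulo lcm(m_i) when all pairwise compatibility conditions hold.
Pairwise compatibility: gcd(m_i, m_j) must divide a_i - a_j for every pair.
Merge one congruence at a time:
  Start: x ≡ 12 (mod 18).
  Combine with x ≡ 0 (mod 6): gcd(18, 6) = 6; 0 - 12 = -12, which IS divisible by 6, so compatible.
    Write x = 12 + 18·t and substitute into x ≡ 0 (mod 6): 18·t ≡ 0 − 12 = -12 (mod 6).
    Divide the congruence (and modulus) by g = 6: 3·t ≡ -2 (mod 1).
    Modulo 1 every t works; take t = 0.
    Then x = 12 + 18·0 = 12, valid modulo lcm(18, 6) = 18: x ≡ 12 (mod 18).
  Combine with x ≡ 4 (mod 8): gcd(18, 8) = 2; 4 - 12 = -8, which IS divisible by 2, so compatible.
    Write x = 12 + 18·t and substitute into x ≡ 4 (mod 8): 18·t ≡ 4 − 12 = -8 (mod 8).
    Divide the congruence (and modulus) by g = 2: 9·t ≡ -4 (mod 4).
    Reduce coefficients mod 4: 1·t ≡ 0 (mod 4).
    So t ≡ 0 (mod 4).
    Then x = 12 + 18·0 = 12, valid modulo lcm(18, 8) = 72: x ≡ 12 (mod 72).
Verify: 12 mod 18 = 12, 12 mod 6 = 0, 12 mod 8 = 4.

x ≡ 12 (mod 72).


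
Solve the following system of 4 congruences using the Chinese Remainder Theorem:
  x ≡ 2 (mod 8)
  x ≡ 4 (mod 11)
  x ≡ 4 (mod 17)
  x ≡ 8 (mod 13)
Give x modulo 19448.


Product of moduli M = 8 · 11 · 17 · 13 = 19448.
Merge one congruence at a time:
  Start: x ≡ 2 (mod 8).
  Combine with x ≡ 4 (mod 11); new modulus lcm = 88.
    Write x = 2 + 8·t and substitute into x ≡ 4 (mod 11): 8·t ≡ 4 − 2 = 2 (mod 11).
    The inverse of 8 mod 11 is 7 (since 8·7 = 56 = 5·11 + 1), so t ≡ 7·2 = 14 ≡ 3 (mod 11).
    Then x = 2 + 8·3 = 26, valid modulo lcm(8, 11) = 88: x ≡ 26 (mod 88).
  Combine with x ≡ 4 (mod 17); new modulus lcm = 1496.
    Write x = 26 + 88·t and substitute into x ≡ 4 (mod 17): 88·t ≡ 4 − 26 = -22 (mod 17).
    Reduce coefficients mod 17: 3·t ≡ 12 (mod 17).
    The inverse of 3 mod 17 is 6 (since 3·6 = 18 = 1·17 + 1), so t ≡ 6·12 = 72 ≡ 4 (mod 17).
    Then x = 26 + 88·4 = 378, valid modulo lcm(88, 17) = 1496: x ≡ 378 (mod 1496).
  Combine with x ≡ 8 (mod 13); new modulus lcm = 19448.
    Write x = 378 + 1496·t and substitute into x ≡ 8 (mod 13): 1496·t ≡ 8 − 378 = -370 (mod 13).
    Reduce coefficients mod 13: 1·t ≡ 7 (mod 13).
    So t ≡ 7 (mod 13).
    Then x = 378 + 1496·7 = 10850, valid modulo lcm(1496, 13) = 19448: x ≡ 10850 (mod 19448).
Verify against each original: 10850 mod 8 = 2, 10850 mod 11 = 4, 10850 mod 17 = 4, 10850 mod 13 = 8.

x ≡ 10850 (mod 19448).


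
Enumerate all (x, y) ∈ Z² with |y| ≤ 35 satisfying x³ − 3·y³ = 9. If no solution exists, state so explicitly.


The equation is x³ - 3y³ = 9. For fixed y, x³ = 3·y³ + 9, so a solution requires the RHS to be a perfect cube.
Strategy: iterate y from -35 to 35, compute RHS = 3·y³ + 9, and check whether it is a (positive or negative) perfect cube.
Check small values of y:
  y = 0: RHS = 9 is not a perfect cube.
  y = 1: RHS = 12 is not a perfect cube.
  y = -1: RHS = 6 is not a perfect cube.
  y = 2: RHS = 33 is not a perfect cube.
  y = -2: RHS = -15 is not a perfect cube.
  y = 3: RHS = 90 is not a perfect cube.
  y = -3: RHS = -72 is not a perfect cube.
Continuing the search up to |y| = 35 finds no solutions either.
No (x, y) in the scanned range satisfies the equation.

No integer solutions with |y| ≤ 35.


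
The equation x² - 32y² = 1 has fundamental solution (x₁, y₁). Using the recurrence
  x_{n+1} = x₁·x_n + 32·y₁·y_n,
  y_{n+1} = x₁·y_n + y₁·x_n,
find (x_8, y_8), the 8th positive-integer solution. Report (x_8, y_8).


Step 1: Find the fundamental solution (x₁, y₁) of x² - 32y² = 1.
  Expand √32 as a continued fraction. a₀ = ⌊√32⌋ = 5; iterate m_{k+1} = d_k·a_k − m_k, d_{k+1} = (32 − m_{k+1}²)/d_k, a_{k+1} = ⌊(a₀ + m_{k+1})/d_{k+1}⌋ (starting m₀ = 0, d₀ = 1), with convergents p_k = a_k·p_{k-1} + p_{k-2}, q_k = a_k·q_{k-1} + q_{k-2} (p₋₁ = 1, q₋₁ = 0):
  k = 0: a₀ = 5; p₀/q₀ = 5/1; p₀² − 32·q₀² = 25 − 32 = -7.
  k = 1: m = 5, d = 7, a = ⌊(5 + 5)/7⌋ = 1; p/q = (1·5 + 1)/(1·1 + 0) = 6/1; p² − 32·q² = 36 − 32 = 4.
  k = 2: m = 2, d = 4, a = ⌊(5 + 2)/4⌋ = 1; p/q = (1·6 + 5)/(1·1 + 1) = 11/2; p² − 32·q² = 121 − 128 = -7.
  k = 3: m = 2, d = 7, a = ⌊(5 + 2)/7⌋ = 1; p/q = (1·11 + 6)/(1·2 + 1) = 17/3; p² − 32·q² = 289 − 288 = 1.
  The first convergent with p² − 32·q² = 1 gives the fundamental solution (x₁, y₁) = (17, 3).
Step 2: Apply the recurrence (x_{n+1}, y_{n+1}) = (x₁x_n + 32y₁y_n, x₁y_n + y₁x_n) repeatedly.
  From (x_1, y_1) = (17, 3): x_2 = 17·17 + 32·3·3 = 577; y_2 = 17·3 + 3·17 = 102.
  From (x_2, y_2) = (577, 102): x_3 = 17·577 + 32·3·102 = 19601; y_3 = 17·102 + 3·577 = 3465.
  From (x_3, y_3) = (19601, 3465): x_4 = 17·19601 + 32·3·3465 = 665857; y_4 = 17·3465 + 3·19601 = 117708.
  From (x_4, y_4) = (665857, 117708): x_5 = 17·665857 + 32·3·117708 = 22619537; y_5 = 17·117708 + 3·665857 = 3998607.
  From (x_5, y_5) = (22619537, 3998607): x_6 = 17·22619537 + 32·3·3998607 = 768398401; y_6 = 17·3998607 + 3·22619537 = 135834930.
  From (x_6, y_6) = (768398401, 135834930): x_7 = 17·768398401 + 32·3·135834930 = 26102926097; y_7 = 17·135834930 + 3·768398401 = 4614389013.
  From (x_7, y_7) = (26102926097, 4614389013): x_8 = 17·26102926097 + 32·3·4614389013 = 886731088897; y_8 = 17·4614389013 + 3·26102926097 = 156753391512.
Step 3: Verify x_8² - 32·y_8² = 786292024016459316676609 - 786292024016459316676608 = 1 (should be 1). ✓

(x_1, y_1) = (17, 3); (x_8, y_8) = (886731088897, 156753391512).


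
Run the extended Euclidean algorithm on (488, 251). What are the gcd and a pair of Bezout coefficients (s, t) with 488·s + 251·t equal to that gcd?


Euclidean algorithm on (488, 251) — divide until remainder is 0:
  488 = 1 · 251 + 237
  251 = 1 · 237 + 14
  237 = 16 · 14 + 13
  14 = 1 · 13 + 1
  13 = 13 · 1 + 0
gcd(488, 251) = 1.
Track Bezout coefficients alongside the remainders: start with r₀ = 488 = a·1 + b·0 (s = 1, t = 0) and r₁ = 251 = a·0 + b·1 (s = 0, t = 1); each new remainder r_{k+1} = r_{k-1} − q_k·r_k inherits s_{k+1} = s_{k-1} − q_k·s_k, t_{k+1} = t_{k-1} − q_k·t_k, so r_k = a·s_k + b·t_k at every step:
  q = 1: r = 237, s = 1 − 1·0 = 1, t = 0 − 1·1 = -1  (check: 488·1 + 251·(-1) = 237)
  q = 1: r = 14, s = 0 − 1·1 = -1, t = 1 − 1·(-1) = 2  (check: 488·(-1) + 251·2 = 14)
  q = 16: r = 13, s = 1 − 16·(-1) = 17, t = -1 − 16·2 = -33  (check: 488·17 + 251·(-33) = 13)
  q = 1: r = 1, s = -1 − 1·17 = -18, t = 2 − 1·(-33) = 35  (check: 488·(-18) + 251·35 = 1)
The row with r = 1 (the gcd) gives the Bezout coefficients s = -18, t = 35.
Result: 488 · (-18) + 251 · (35) = 1.

gcd(488, 251) = 1; s = -18, t = 35 (check: 488·(-18) + 251·35 = 1).


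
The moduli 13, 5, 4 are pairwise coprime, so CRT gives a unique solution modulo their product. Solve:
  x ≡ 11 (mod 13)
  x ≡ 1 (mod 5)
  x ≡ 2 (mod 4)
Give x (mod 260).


Moduli 13, 5, 4 are pairwise coprime; by CRT there is a unique solution modulo M = 13 · 5 · 4 = 260.
Solve pairwise, accumulating the modulus:
  Start with x ≡ 11 (mod 13).
  Combine with x ≡ 1 (mod 5): since gcd(13, 5) = 1, we get a unique residue mod 65.
    Write x = 11 + 13·t and substitute into x ≡ 1 (mod 5): 13·t ≡ 1 − 11 = -10 (mod 5).
    Reduce coefficients mod 5: 3·t ≡ 0 (mod 5).
    The inverse of 3 mod 5 is 2 (since 3·2 = 6 = 1·5 + 1), so t ≡ 2·0 = 0 ≡ 0 (mod 5).
    Then x = 11 + 13·0 = 11, valid modulo lcm(13, 5) = 65: x ≡ 11 (mod 65).
  Combine with x ≡ 2 (mod 4): since gcd(65, 4) = 1, we get a unique residue mod 260.
    Write x = 11 + 65·t and substitute into x ≡ 2 (mod 4): 65·t ≡ 2 − 11 = -9 (mod 4).
    Reduce coefficients mod 4: 1·t ≡ 3 (mod 4).
    So t ≡ 3 (mod 4).
    Then x = 11 + 65·3 = 206, valid modulo lcm(65, 4) = 260: x ≡ 206 (mod 260).
Verify: 206 mod 13 = 11 ✓, 206 mod 5 = 1 ✓, 206 mod 4 = 2 ✓.

x ≡ 206 (mod 260).


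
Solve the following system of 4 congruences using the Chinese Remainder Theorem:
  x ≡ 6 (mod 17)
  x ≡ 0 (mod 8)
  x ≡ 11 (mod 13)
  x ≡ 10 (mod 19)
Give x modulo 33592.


Product of moduli M = 17 · 8 · 13 · 19 = 33592.
Merge one congruence at a time:
  Start: x ≡ 6 (mod 17).
  Combine with x ≡ 0 (mod 8); new modulus lcm = 136.
    Write x = 6 + 17·t and substitute into x ≡ 0 (mod 8): 17·t ≡ 0 − 6 = -6 (mod 8).
    Reduce coefficients mod 8: 1·t ≡ 2 (mod 8).
    So t ≡ 2 (mod 8).
    Then x = 6 + 17·2 = 40, valid modulo lcm(17, 8) = 136: x ≡ 40 (mod 136).
  Combine with x ≡ 11 (mod 13); new modulus lcm = 1768.
    Write x = 40 + 136·t and substitute into x ≡ 11 (mod 13): 136·t ≡ 11 − 40 = -29 (mod 13).
    Reduce coefficients mod 13: 6·t ≡ 10 (mod 13).
    The inverse of 6 mod 13 is 11 (since 6·11 = 66 = 5·13 + 1), so t ≡ 11·10 = 110 ≡ 6 (mod 13).
    Then x = 40 + 136·6 = 856, valid modulo lcm(136, 13) = 1768: x ≡ 856 (mod 1768).
  Combine with x ≡ 10 (mod 19); new modulus lcm = 33592.
    Write x = 856 + 1768·t and substitute into x ≡ 10 (mod 19): 1768·t ≡ 10 − 856 = -846 (mod 19).
    Reduce coefficients mod 19: 1·t ≡ 9 (mod 19).
    So t ≡ 9 (mod 19).
    Then x = 856 + 1768·9 = 16768, valid modulo lcm(1768, 19) = 33592: x ≡ 16768 (mod 33592).
Verify against each original: 16768 mod 17 = 6, 16768 mod 8 = 0, 16768 mod 13 = 11, 16768 mod 19 = 10.

x ≡ 16768 (mod 33592).


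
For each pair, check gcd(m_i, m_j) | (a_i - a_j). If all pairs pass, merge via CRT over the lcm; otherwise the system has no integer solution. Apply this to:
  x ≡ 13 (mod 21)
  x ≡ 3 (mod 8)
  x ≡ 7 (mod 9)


Moduli 21, 8, 9 are not pairwise coprime, so CRT works modulo lcm(m_i) when all pairwise compatibility conditions hold.
Pairwise compatibility: gcd(m_i, m_j) must divide a_i - a_j for every pair.
Merge one congruence at a time:
  Start: x ≡ 13 (mod 21).
  Combine with x ≡ 3 (mod 8): gcd(21, 8) = 1; 3 - 13 = -10, which IS divisible by 1, so compatible.
    Write x = 13 + 21·t and substitute into x ≡ 3 (mod 8): 21·t ≡ 3 − 13 = -10 (mod 8).
    Reduce coefficients mod 8: 5·t ≡ 6 (mod 8).
    The inverse of 5 mod 8 is 5 (since 5·5 = 25 = 3·8 + 1), so t ≡ 5·6 = 30 ≡ 6 (mod 8).
    Then x = 13 + 21·6 = 139, valid modulo lcm(21, 8) = 168: x ≡ 139 (mod 168).
  Combine with x ≡ 7 (mod 9): gcd(168, 9) = 3; 7 - 139 = -132, which IS divisible by 3, so compatible.
    Write x = 139 + 168·t and substitute into x ≡ 7 (mod 9): 168·t ≡ 7 − 139 = -132 (mod 9).
    Divide the congruence (and modulus) by g = 3: 56·t ≡ -44 (mod 3).
    Reduce coefficients mod 3: 2·t ≡ 1 (mod 3).
    The inverse of 2 mod 3 is 2 (since 2·2 = 4 = 1·3 + 1), so t ≡ 2·1 = 2 ≡ 2 (mod 3).
    Then x = 139 + 168·2 = 475, valid modulo lcm(168, 9) = 504: x ≡ 475 (mod 504).
Verify: 475 mod 21 = 13, 475 mod 8 = 3, 475 mod 9 = 7.

x ≡ 475 (mod 504).


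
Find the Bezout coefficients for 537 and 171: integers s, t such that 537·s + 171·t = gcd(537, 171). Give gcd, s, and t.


Euclidean algorithm on (537, 171) — divide until remainder is 0:
  537 = 3 · 171 + 24
  171 = 7 · 24 + 3
  24 = 8 · 3 + 0
gcd(537, 171) = 3.
Track Bezout coefficients alongside the remainders: start with r₀ = 537 = a·1 + b·0 (s = 1, t = 0) and r₁ = 171 = a·0 + b·1 (s = 0, t = 1); each new remainder r_{k+1} = r_{k-1} − q_k·r_k inherits s_{k+1} = s_{k-1} − q_k·s_k, t_{k+1} = t_{k-1} − q_k·t_k, so r_k = a·s_k + b·t_k at every step:
  q = 3: r = 24, s = 1 − 3·0 = 1, t = 0 − 3·1 = -3  (check: 537·1 + 171·(-3) = 24)
  q = 7: r = 3, s = 0 − 7·1 = -7, t = 1 − 7·(-3) = 22  (check: 537·(-7) + 171·22 = 3)
The row with r = 3 (the gcd) gives the Bezout coefficients s = -7, t = 22.
Result: 537 · (-7) + 171 · (22) = 3.

gcd(537, 171) = 3; s = -7, t = 22 (check: 537·(-7) + 171·22 = 3).
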